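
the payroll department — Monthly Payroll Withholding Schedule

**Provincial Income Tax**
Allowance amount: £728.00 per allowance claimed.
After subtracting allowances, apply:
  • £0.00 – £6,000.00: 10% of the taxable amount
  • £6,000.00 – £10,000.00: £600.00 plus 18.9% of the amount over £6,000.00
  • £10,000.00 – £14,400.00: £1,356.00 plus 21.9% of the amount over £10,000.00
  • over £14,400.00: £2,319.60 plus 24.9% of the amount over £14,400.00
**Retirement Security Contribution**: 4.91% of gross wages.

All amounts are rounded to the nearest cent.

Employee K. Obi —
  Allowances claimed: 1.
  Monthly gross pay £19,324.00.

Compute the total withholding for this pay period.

£4,313.21

Provincial Income Tax: taxable = £19,324.00 − 1×£728.00 = £18,596.00
  £2,319.60 + 24.9% × (£18,596.00 − £14,400.00) = £2,319.60 + 24.9% × £4,196.00 = £3,364.40
Retirement Security Contribution: 4.91% × £19,324.00 = £948.81
Total: £3,364.40 + £948.81 = £4,313.21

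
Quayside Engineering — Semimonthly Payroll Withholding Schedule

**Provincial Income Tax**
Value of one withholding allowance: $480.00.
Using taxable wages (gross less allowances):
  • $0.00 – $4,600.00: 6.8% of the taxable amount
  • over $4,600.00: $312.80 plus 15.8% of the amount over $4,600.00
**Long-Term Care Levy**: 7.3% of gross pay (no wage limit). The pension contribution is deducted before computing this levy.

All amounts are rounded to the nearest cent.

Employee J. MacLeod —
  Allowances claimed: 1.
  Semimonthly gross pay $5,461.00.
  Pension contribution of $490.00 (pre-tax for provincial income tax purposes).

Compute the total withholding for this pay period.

Provincial Income Tax: taxable = $5,461.00 − $490.00 − 1×$480.00 = $4,491.00
  6.8% × $4,491.00 = $305.39
Long-Term Care Levy: 7.3% × $4,971.00 = $362.88
Total: $305.39 + $362.88 = $668.27

$668.27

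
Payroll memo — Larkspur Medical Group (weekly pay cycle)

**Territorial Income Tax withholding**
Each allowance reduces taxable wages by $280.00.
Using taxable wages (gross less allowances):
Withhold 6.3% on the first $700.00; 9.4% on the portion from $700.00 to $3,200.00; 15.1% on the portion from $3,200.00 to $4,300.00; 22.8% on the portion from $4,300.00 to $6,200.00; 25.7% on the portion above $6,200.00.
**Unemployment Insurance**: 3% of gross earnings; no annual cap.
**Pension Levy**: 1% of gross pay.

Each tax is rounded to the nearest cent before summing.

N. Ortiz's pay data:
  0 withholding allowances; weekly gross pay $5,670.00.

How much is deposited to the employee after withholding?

Territorial Income Tax: taxable = $5,670.00
  $445.20 + 22.8% × ($5,670.00 − $4,300.00) = $445.20 + 22.8% × $1,370.00 = $757.56
Unemployment Insurance: 3% × $5,670.00 = $170.10
Pension Levy: 1% × $5,670.00 = $56.70
Total withheld: $757.56 + $170.10 + $56.70 = $984.36
Net pay: $5,670.00 − $984.36 = $4,685.64

$4,685.64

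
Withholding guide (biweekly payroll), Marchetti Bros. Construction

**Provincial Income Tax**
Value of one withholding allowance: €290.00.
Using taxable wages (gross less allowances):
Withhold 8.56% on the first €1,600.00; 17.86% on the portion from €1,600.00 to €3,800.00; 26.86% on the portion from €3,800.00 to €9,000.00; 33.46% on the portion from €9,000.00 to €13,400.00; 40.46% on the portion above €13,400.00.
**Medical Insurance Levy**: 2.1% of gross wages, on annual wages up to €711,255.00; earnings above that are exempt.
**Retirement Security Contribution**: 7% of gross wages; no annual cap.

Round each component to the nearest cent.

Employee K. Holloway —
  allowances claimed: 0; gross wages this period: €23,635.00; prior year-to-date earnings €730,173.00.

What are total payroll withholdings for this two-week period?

€9,194.37

Provincial Income Tax: taxable = €23,635.00
  €3,398.84 + 40.46% × (€23,635.00 − €13,400.00) = €3,398.84 + 40.46% × €10,235.00 = €7,539.92
Medical Insurance Levy: YTD €730,173.00 ≥ cap €711,255.00 → €0.00
Retirement Security Contribution: 7% × €23,635.00 = €1,654.45
Total: €7,539.92 + €0.00 + €1,654.45 = €9,194.37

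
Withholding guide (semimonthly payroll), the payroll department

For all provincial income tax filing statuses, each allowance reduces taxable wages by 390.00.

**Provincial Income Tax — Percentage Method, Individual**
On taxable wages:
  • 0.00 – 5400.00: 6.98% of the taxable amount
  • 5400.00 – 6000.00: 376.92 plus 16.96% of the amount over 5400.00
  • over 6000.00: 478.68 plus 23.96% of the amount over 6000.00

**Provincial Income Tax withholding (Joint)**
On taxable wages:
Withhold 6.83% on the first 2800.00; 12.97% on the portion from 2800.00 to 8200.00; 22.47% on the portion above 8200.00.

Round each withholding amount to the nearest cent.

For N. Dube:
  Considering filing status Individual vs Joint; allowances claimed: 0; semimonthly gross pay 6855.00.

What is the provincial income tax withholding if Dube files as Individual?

Provincial Income Tax (Individual): taxable = 6855.00
  478.68 + 23.96% × (6855.00 − 6000.00) = 478.68 + 23.96% × 855.00 = 683.54

683.54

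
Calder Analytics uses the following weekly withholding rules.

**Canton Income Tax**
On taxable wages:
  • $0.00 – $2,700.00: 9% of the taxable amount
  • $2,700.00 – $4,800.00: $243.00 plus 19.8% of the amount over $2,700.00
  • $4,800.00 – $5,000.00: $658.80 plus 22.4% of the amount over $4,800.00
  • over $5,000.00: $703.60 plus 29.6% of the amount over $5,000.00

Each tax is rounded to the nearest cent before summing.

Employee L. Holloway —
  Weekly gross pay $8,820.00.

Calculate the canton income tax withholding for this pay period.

Canton Income Tax: taxable = $8,820.00
  $703.60 + 29.6% × ($8,820.00 − $5,000.00) = $703.60 + 29.6% × $3,820.00 = $1,834.32

$1,834.32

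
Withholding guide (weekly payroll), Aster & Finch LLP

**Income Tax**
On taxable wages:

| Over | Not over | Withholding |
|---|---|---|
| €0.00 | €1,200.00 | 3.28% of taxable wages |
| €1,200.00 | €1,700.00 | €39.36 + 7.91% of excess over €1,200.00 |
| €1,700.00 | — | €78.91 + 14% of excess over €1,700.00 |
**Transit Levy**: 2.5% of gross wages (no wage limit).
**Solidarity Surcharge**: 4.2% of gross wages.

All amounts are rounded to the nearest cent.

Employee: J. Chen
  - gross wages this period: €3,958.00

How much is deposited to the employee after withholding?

Income Tax: taxable = €3,958.00
  €78.91 + 14% × (€3,958.00 − €1,700.00) = €78.91 + 14% × €2,258.00 = €395.03
Transit Levy: 2.5% × €3,958.00 = €98.95
Solidarity Surcharge: 4.2% × €3,958.00 = €166.24
Total withheld: €395.03 + €98.95 + €166.24 = €660.22
Net pay: €3,958.00 − €660.22 = €3,297.78

€3,297.78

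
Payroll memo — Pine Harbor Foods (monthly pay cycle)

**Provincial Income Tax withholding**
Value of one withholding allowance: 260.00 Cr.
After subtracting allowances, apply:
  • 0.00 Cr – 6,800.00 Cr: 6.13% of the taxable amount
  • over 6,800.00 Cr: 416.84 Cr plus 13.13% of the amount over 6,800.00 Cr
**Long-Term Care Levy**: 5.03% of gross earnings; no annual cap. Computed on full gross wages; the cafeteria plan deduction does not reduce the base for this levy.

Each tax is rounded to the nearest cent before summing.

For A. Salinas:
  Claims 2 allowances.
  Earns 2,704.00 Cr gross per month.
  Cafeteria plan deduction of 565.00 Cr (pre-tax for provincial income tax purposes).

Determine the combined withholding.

Provincial Income Tax: taxable = 2,704.00 Cr − 565.00 Cr − 2×260.00 Cr = 1,619.00 Cr
  6.13% × 1,619.00 Cr = 99.24 Cr
Long-Term Care Levy: 5.03% × 2,704.00 Cr = 136.01 Cr
Total: 99.24 Cr + 136.01 Cr = 235.25 Cr

235.25 Cr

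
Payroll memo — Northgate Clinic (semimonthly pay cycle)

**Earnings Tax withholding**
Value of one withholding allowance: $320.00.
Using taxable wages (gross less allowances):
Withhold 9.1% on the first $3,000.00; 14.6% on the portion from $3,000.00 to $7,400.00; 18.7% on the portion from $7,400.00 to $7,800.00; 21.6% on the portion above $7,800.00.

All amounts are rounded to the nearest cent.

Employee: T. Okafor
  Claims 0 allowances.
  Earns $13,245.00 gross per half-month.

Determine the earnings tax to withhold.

$2,166.32

Earnings Tax: taxable = $13,245.00
  $990.20 + 21.6% × ($13,245.00 − $7,800.00) = $990.20 + 21.6% × $5,445.00 = $2,166.32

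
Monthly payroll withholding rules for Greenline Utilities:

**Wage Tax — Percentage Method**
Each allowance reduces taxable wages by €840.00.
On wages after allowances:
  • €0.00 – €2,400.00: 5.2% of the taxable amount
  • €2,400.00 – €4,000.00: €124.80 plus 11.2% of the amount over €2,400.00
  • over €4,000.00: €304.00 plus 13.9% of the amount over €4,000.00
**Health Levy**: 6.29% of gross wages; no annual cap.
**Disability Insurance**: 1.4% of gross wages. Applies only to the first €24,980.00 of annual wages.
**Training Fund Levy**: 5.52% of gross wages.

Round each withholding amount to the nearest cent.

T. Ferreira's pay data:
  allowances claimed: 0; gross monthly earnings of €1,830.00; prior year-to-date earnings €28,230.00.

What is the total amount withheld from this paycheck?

Wage Tax: taxable = €1,830.00
  5.2% × €1,830.00 = €95.16
Health Levy: 6.29% × €1,830.00 = €115.11
Disability Insurance: YTD €28,230.00 ≥ cap €24,980.00 → €0.00
Training Fund Levy: 5.52% × €1,830.00 = €101.02
Total: €95.16 + €115.11 + €0.00 + €101.02 = €311.29

€311.29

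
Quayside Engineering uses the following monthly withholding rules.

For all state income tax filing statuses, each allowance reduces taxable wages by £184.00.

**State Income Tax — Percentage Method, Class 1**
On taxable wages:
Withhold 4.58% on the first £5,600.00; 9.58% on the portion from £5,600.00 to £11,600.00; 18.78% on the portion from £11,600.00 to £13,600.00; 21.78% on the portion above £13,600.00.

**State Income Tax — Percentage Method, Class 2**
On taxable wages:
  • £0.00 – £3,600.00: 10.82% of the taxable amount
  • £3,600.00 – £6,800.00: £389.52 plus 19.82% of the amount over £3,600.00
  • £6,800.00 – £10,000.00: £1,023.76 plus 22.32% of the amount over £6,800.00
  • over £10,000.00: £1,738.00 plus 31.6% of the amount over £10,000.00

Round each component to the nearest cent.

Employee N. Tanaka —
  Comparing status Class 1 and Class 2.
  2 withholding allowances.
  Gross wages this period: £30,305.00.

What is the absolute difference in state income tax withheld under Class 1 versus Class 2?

£3,273.01

State Income Tax (Class 1): taxable = £30,305.00 − 2×£184.00 = £29,937.00
  £1,206.88 + 21.78% × (£29,937.00 − £13,600.00) = £1,206.88 + 21.78% × £16,337.00 = £4,765.08
State Income Tax (Class 2): taxable = £30,305.00 − 2×£184.00 = £29,937.00
  £1,738.00 + 31.6% × (£29,937.00 − £10,000.00) = £1,738.00 + 31.6% × £19,937.00 = £8,038.09
Difference: |£4,765.08 − £8,038.09| = £3,273.01 (higher under Class 2)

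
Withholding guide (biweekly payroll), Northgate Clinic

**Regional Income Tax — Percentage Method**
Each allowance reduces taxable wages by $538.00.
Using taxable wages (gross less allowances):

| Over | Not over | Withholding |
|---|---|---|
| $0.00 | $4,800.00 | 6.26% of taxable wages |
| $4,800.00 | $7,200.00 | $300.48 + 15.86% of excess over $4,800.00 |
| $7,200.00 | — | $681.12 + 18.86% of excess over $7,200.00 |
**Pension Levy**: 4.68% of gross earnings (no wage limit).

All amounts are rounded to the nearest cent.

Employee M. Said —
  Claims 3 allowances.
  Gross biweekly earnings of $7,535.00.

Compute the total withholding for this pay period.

Regional Income Tax: taxable = $7,535.00 − 3×$538.00 = $5,921.00
  $300.48 + 15.86% × ($5,921.00 − $4,800.00) = $300.48 + 15.86% × $1,121.00 = $478.27
Pension Levy: 4.68% × $7,535.00 = $352.64
Total: $478.27 + $352.64 = $830.91

$830.91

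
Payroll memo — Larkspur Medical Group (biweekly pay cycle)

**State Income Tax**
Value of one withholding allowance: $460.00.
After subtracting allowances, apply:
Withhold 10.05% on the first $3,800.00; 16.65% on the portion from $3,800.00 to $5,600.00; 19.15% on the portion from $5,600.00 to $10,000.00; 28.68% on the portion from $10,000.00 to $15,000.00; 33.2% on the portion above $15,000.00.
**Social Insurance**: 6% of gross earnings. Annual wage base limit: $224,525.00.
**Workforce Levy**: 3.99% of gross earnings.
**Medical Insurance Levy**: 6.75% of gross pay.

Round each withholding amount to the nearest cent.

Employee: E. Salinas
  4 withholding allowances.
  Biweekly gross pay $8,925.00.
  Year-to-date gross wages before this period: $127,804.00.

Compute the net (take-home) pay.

State Income Tax: taxable = $8,925.00 − 4×$460.00 = $7,085.00
  $681.60 + 19.15% × ($7,085.00 − $5,600.00) = $681.60 + 19.15% × $1,485.00 = $965.98
Social Insurance: 6% × $8,925.00 = $535.50
Workforce Levy: 3.99% × $8,925.00 = $356.11
Medical Insurance Levy: 6.75% × $8,925.00 = $602.44
Total withheld: $965.98 + $535.50 + $356.11 + $602.44 = $2,460.03
Net pay: $8,925.00 − $2,460.03 = $6,464.97

$6,464.97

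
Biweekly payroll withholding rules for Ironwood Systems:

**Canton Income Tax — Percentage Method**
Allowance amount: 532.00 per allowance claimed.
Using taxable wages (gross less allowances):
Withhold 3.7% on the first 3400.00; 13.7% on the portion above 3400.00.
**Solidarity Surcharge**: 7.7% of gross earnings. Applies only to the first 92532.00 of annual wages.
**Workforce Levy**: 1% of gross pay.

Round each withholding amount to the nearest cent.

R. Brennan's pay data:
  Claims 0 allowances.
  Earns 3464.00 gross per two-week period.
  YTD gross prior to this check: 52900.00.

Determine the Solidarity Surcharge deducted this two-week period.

266.73

Solidarity Surcharge: 7.7% × 3464.00 = 266.73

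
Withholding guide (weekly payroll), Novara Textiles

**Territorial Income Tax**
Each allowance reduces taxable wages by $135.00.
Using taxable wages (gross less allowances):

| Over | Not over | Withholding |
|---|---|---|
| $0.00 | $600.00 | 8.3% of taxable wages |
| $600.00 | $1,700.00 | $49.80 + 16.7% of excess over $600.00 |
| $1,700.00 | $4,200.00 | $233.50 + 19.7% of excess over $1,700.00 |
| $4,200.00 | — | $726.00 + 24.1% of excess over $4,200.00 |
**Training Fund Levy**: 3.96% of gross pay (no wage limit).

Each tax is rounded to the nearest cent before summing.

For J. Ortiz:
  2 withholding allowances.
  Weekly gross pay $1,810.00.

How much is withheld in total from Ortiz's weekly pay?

Territorial Income Tax: taxable = $1,810.00 − 2×$135.00 = $1,540.00
  $49.80 + 16.7% × ($1,540.00 − $600.00) = $49.80 + 16.7% × $940.00 = $206.78
Training Fund Levy: 3.96% × $1,810.00 = $71.68
Total: $206.78 + $71.68 = $278.46

$278.46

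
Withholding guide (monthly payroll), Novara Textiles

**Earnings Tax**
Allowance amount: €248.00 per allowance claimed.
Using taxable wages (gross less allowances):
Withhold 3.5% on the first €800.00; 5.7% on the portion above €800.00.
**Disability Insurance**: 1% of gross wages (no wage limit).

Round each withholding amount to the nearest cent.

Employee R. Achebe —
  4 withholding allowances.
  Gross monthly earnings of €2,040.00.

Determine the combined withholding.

Earnings Tax: taxable = €2,040.00 − 4×€248.00 = €1,048.00
  €28.00 + 5.7% × (€1,048.00 − €800.00) = €28.00 + 5.7% × €248.00 = €42.14
Disability Insurance: 1% × €2,040.00 = €20.40
Total: €42.14 + €20.40 = €62.54

€62.54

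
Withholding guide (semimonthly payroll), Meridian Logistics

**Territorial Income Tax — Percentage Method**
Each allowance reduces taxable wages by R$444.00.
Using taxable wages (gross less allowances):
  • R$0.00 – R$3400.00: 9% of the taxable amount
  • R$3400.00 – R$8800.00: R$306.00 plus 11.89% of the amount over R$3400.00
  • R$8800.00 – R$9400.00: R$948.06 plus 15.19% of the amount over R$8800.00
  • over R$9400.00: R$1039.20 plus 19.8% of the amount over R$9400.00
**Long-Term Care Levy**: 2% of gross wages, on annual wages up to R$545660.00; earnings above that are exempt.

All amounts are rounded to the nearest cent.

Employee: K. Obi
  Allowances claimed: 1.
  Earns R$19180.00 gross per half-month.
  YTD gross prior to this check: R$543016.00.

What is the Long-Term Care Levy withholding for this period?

Long-Term Care Levy: cap R$545660.00 − YTD R$543016.00 = R$2644.00 subject; 2% × R$2644.00 = R$52.88

R$52.88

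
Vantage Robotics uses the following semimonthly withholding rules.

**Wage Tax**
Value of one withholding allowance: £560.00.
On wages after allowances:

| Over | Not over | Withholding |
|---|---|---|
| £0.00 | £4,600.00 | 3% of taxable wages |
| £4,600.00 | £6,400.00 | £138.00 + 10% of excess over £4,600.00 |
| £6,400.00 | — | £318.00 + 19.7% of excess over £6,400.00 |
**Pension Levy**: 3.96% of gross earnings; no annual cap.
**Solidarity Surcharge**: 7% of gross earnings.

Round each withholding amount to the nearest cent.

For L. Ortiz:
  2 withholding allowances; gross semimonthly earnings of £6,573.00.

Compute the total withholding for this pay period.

Wage Tax: taxable = £6,573.00 − 2×£560.00 = £5,453.00
  £138.00 + 10% × (£5,453.00 − £4,600.00) = £138.00 + 10% × £853.00 = £223.30
Pension Levy: 3.96% × £6,573.00 = £260.29
Solidarity Surcharge: 7% × £6,573.00 = £460.11
Total: £223.30 + £260.29 + £460.11 = £943.70

£943.70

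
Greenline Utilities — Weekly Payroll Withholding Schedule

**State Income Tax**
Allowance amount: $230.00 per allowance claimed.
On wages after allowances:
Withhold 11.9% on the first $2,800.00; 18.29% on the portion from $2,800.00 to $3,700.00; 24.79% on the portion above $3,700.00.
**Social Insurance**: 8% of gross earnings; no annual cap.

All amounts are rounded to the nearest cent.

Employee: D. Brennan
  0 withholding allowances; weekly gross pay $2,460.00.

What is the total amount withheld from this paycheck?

State Income Tax: taxable = $2,460.00
  11.9% × $2,460.00 = $292.74
Social Insurance: 8% × $2,460.00 = $196.80
Total: $292.74 + $196.80 = $489.54

$489.54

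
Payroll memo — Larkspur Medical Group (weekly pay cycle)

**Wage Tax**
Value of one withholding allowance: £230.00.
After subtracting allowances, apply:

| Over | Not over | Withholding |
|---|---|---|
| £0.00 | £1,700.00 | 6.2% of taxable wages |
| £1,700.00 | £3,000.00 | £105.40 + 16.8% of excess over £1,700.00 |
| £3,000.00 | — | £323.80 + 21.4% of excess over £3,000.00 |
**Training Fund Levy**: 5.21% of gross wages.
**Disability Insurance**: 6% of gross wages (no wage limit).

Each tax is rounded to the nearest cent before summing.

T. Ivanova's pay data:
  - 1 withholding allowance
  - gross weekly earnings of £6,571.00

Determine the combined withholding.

£1,775.38

Wage Tax: taxable = £6,571.00 − 1×£230.00 = £6,341.00
  £323.80 + 21.4% × (£6,341.00 − £3,000.00) = £323.80 + 21.4% × £3,341.00 = £1,038.77
Training Fund Levy: 5.21% × £6,571.00 = £342.35
Disability Insurance: 6% × £6,571.00 = £394.26
Total: £1,038.77 + £342.35 + £394.26 = £1,775.38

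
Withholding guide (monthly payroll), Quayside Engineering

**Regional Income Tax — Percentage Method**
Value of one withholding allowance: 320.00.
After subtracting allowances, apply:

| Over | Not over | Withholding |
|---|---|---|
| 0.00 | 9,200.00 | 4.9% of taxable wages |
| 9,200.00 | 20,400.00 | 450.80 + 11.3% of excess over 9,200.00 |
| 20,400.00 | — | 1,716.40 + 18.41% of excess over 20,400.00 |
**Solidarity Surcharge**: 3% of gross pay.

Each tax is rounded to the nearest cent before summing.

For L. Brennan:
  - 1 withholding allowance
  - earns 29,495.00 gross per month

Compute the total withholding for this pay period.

Regional Income Tax: taxable = 29,495.00 − 1×320.00 = 29,175.00
  1,716.40 + 18.41% × (29,175.00 − 20,400.00) = 1,716.40 + 18.41% × 8,775.00 = 3,331.88
Solidarity Surcharge: 3% × 29,495.00 = 884.85
Total: 3,331.88 + 884.85 = 4,216.73

4,216.73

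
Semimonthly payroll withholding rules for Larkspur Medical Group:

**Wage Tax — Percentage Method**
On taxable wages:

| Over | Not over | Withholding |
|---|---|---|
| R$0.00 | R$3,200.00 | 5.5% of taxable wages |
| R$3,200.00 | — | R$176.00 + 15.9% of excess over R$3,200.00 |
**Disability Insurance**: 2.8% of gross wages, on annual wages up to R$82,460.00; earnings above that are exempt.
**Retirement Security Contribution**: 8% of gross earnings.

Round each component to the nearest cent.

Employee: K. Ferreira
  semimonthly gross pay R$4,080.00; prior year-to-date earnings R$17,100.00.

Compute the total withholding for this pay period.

Wage Tax: taxable = R$4,080.00
  R$176.00 + 15.9% × (R$4,080.00 − R$3,200.00) = R$176.00 + 15.9% × R$880.00 = R$315.92
Disability Insurance: 2.8% × R$4,080.00 = R$114.24
Retirement Security Contribution: 8% × R$4,080.00 = R$326.40
Total: R$315.92 + R$114.24 + R$326.40 = R$756.56

R$756.56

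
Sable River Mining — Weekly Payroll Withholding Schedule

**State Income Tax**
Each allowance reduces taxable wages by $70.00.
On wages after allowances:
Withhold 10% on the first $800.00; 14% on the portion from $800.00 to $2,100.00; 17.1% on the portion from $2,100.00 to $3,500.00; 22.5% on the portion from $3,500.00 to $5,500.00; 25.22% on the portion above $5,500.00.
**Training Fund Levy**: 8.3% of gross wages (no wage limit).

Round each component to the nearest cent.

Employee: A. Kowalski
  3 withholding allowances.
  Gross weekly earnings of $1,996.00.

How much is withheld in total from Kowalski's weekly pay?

State Income Tax: taxable = $1,996.00 − 3×$70.00 = $1,786.00
  $80.00 + 14% × ($1,786.00 − $800.00) = $80.00 + 14% × $986.00 = $218.04
Training Fund Levy: 8.3% × $1,996.00 = $165.67
Total: $218.04 + $165.67 = $383.71

$383.71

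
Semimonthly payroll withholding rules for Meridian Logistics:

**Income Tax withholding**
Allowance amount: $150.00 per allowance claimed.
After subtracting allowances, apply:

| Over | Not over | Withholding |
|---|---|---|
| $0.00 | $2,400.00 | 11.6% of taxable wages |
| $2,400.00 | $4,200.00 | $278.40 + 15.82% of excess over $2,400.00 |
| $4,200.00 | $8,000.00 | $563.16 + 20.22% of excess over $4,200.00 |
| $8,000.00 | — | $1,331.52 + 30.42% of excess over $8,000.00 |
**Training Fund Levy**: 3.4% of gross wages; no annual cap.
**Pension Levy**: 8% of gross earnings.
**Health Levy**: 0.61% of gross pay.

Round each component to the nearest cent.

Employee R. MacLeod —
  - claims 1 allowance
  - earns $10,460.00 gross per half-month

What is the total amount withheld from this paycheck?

Income Tax: taxable = $10,460.00 − 1×$150.00 = $10,310.00
  $1,331.52 + 30.42% × ($10,310.00 − $8,000.00) = $1,331.52 + 30.42% × $2,310.00 = $2,034.22
Training Fund Levy: 3.4% × $10,460.00 = $355.64
Pension Levy: 8% × $10,460.00 = $836.80
Health Levy: 0.61% × $10,460.00 = $63.81
Total: $2,034.22 + $355.64 + $836.80 + $63.81 = $3,290.47

$3,290.47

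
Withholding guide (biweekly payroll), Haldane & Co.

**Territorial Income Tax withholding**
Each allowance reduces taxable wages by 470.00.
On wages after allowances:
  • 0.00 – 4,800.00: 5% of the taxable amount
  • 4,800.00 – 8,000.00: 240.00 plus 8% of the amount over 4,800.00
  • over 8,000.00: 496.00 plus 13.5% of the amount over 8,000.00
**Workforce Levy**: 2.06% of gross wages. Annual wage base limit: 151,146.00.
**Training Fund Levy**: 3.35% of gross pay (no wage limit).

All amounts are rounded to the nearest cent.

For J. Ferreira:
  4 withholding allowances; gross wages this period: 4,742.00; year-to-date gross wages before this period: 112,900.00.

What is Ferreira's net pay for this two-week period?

4,342.35

Territorial Income Tax: taxable = 4,742.00 − 4×470.00 = 2,862.00
  5% × 2,862.00 = 143.10
Workforce Levy: 2.06% × 4,742.00 = 97.69
Training Fund Levy: 3.35% × 4,742.00 = 158.86
Total withheld: 143.10 + 97.69 + 158.86 = 399.65
Net pay: 4,742.00 − 399.65 = 4,342.35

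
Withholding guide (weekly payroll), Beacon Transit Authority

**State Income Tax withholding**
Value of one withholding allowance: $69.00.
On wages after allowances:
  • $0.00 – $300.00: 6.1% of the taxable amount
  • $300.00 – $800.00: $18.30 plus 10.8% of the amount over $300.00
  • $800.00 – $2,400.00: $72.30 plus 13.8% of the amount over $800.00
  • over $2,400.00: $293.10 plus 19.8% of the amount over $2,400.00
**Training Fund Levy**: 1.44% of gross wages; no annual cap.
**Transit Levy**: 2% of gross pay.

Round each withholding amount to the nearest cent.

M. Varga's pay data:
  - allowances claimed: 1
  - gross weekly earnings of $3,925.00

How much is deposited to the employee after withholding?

State Income Tax: taxable = $3,925.00 − 1×$69.00 = $3,856.00
  $293.10 + 19.8% × ($3,856.00 − $2,400.00) = $293.10 + 19.8% × $1,456.00 = $581.39
Training Fund Levy: 1.44% × $3,925.00 = $56.52
Transit Levy: 2% × $3,925.00 = $78.50
Total withheld: $581.39 + $56.52 + $78.50 = $716.41
Net pay: $3,925.00 − $716.41 = $3,208.59

$3,208.59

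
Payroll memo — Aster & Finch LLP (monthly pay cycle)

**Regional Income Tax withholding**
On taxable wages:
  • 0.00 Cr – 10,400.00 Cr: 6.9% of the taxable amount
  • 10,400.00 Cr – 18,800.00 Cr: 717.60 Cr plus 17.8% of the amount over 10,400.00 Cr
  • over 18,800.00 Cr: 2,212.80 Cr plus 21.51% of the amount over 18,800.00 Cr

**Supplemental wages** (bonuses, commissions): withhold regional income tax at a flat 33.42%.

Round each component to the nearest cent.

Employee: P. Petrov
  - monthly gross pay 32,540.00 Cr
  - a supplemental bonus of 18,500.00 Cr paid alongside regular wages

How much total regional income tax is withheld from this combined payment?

Regional Income Tax: taxable = 32,540.00 Cr
  2,212.80 Cr + 21.51% × (32,540.00 Cr − 18,800.00 Cr) = 2,212.80 Cr + 21.51% × 13,740.00 Cr = 5,168.27 Cr
Supplemental (33.42% flat on bonus): 33.42% × 18,500.00 Cr = 6,182.70 Cr
Total regional income tax: 5,168.27 Cr + 6,182.70 Cr = 11,350.97 Cr

11,350.97 Cr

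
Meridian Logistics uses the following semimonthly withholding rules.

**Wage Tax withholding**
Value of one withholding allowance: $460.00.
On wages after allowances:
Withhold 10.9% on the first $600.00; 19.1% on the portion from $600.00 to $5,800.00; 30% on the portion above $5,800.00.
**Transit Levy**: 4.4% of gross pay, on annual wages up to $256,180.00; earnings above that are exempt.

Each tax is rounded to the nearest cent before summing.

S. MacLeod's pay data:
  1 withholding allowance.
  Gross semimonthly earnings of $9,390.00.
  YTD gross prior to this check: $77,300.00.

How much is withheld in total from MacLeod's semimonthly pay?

Wage Tax: taxable = $9,390.00 − 1×$460.00 = $8,930.00
  $1,058.60 + 30% × ($8,930.00 − $5,800.00) = $1,058.60 + 30% × $3,130.00 = $1,997.60
Transit Levy: 4.4% × $9,390.00 = $413.16
Total: $1,997.60 + $413.16 = $2,410.76

$2,410.76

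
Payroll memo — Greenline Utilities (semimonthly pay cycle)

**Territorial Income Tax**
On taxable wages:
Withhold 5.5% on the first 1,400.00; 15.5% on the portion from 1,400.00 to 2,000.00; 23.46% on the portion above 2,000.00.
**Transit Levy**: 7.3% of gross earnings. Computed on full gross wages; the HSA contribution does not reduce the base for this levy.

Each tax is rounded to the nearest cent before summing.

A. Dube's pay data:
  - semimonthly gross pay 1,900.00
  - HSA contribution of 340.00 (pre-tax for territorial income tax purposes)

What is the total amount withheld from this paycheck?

240.50

Territorial Income Tax: taxable = 1,900.00 − 340.00 = 1,560.00
  77.00 + 15.5% × (1,560.00 − 1,400.00) = 77.00 + 15.5% × 160.00 = 101.80
Transit Levy: 7.3% × 1,900.00 = 138.70
Total: 101.80 + 138.70 = 240.50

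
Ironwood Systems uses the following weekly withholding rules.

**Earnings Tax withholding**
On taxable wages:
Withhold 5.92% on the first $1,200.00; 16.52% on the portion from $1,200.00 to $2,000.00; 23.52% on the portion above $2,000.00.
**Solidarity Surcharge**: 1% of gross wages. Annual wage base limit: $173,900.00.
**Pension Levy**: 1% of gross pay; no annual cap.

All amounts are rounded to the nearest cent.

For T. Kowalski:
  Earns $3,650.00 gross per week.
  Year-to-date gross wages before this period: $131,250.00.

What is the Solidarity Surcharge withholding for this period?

$36.50

Solidarity Surcharge: 1% × $3,650.00 = $36.50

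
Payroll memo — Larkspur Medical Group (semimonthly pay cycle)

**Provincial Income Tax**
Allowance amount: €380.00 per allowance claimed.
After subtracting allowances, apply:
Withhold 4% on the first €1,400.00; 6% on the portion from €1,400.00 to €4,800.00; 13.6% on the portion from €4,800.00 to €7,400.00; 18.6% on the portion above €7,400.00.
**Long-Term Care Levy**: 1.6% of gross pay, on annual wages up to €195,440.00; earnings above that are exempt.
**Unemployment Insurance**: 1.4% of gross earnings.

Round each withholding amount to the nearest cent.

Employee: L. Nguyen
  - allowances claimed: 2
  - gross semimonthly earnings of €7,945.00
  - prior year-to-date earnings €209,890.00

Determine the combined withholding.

Provincial Income Tax: taxable = €7,945.00 − 2×€380.00 = €7,185.00
  €260.00 + 13.6% × (€7,185.00 − €4,800.00) = €260.00 + 13.6% × €2,385.00 = €584.36
Long-Term Care Levy: YTD €209,890.00 ≥ cap €195,440.00 → €0.00
Unemployment Insurance: 1.4% × €7,945.00 = €111.23
Total: €584.36 + €0.00 + €111.23 = €695.59

€695.59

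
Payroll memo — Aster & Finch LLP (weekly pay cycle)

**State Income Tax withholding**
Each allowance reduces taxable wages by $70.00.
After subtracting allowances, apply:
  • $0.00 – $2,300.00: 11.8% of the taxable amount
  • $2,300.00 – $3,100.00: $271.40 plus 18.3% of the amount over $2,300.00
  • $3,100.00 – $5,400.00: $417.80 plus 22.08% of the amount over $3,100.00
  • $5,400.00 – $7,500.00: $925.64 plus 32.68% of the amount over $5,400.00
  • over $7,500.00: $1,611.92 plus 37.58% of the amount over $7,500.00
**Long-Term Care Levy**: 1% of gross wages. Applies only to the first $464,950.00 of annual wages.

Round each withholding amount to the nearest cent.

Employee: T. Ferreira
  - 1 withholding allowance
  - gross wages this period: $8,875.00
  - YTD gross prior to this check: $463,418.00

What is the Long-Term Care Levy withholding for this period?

Long-Term Care Levy: cap $464,950.00 − YTD $463,418.00 = $1,532.00 subject; 1% × $1,532.00 = $15.32

$15.32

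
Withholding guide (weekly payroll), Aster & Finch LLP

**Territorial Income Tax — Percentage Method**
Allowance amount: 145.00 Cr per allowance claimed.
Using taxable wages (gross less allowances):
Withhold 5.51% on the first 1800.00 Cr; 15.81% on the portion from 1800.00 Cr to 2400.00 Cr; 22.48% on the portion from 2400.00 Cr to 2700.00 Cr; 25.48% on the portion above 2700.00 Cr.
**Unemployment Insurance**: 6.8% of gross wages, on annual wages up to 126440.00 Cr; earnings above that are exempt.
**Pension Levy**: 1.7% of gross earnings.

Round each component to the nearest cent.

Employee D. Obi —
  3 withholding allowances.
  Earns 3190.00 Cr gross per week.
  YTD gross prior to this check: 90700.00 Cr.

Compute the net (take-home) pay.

Territorial Income Tax: taxable = 3190.00 Cr − 3×145.00 Cr = 2755.00 Cr
  261.48 Cr + 25.48% × (2755.00 Cr − 2700.00 Cr) = 261.48 Cr + 25.48% × 55.00 Cr = 275.49 Cr
Unemployment Insurance: 6.8% × 3190.00 Cr = 216.92 Cr
Pension Levy: 1.7% × 3190.00 Cr = 54.23 Cr
Total withheld: 275.49 Cr + 216.92 Cr + 54.23 Cr = 546.64 Cr
Net pay: 3190.00 Cr − 546.64 Cr = 2643.36 Cr

2643.36 Cr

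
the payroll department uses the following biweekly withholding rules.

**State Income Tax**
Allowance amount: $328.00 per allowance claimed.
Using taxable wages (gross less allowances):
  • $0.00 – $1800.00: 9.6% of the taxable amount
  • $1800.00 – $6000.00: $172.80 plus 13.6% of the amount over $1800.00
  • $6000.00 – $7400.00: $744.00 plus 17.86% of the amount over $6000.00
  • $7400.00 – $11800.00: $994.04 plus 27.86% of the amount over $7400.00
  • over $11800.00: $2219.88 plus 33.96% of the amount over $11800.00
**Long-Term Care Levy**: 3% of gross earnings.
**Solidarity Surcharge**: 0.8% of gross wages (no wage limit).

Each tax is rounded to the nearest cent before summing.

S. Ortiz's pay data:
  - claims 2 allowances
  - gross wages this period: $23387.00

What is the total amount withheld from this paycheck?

State Income Tax: taxable = $23387.00 − 2×$328.00 = $22731.00
  $2219.88 + 33.96% × ($22731.00 − $11800.00) = $2219.88 + 33.96% × $10931.00 = $5932.05
Long-Term Care Levy: 3% × $23387.00 = $701.61
Solidarity Surcharge: 0.8% × $23387.00 = $187.10
Total: $5932.05 + $701.61 + $187.10 = $6820.76

$6820.76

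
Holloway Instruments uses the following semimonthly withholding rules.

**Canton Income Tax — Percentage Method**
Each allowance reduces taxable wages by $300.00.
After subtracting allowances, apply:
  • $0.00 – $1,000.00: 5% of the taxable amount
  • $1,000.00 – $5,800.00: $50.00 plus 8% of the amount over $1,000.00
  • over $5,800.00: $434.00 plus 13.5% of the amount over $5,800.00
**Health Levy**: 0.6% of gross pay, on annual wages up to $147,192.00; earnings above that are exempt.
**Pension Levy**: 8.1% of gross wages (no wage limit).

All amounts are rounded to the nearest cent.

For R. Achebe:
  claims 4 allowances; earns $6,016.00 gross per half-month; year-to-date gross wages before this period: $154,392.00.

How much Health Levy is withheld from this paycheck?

$0.00

Health Levy: YTD $154,392.00 ≥ cap $147,192.00 → $0.00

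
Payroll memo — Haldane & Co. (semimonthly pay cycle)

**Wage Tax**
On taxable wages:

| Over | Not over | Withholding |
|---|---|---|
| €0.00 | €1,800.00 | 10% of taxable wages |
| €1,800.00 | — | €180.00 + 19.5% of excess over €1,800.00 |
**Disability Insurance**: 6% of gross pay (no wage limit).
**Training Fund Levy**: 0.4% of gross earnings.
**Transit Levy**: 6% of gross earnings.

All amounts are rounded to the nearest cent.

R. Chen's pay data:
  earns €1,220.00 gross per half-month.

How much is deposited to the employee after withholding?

€946.72

Wage Tax: taxable = €1,220.00
  10% × €1,220.00 = €122.00
Disability Insurance: 6% × €1,220.00 = €73.20
Training Fund Levy: 0.4% × €1,220.00 = €4.88
Transit Levy: 6% × €1,220.00 = €73.20
Total withheld: €122.00 + €73.20 + €4.88 + €73.20 = €273.28
Net pay: €1,220.00 − €273.28 = €946.72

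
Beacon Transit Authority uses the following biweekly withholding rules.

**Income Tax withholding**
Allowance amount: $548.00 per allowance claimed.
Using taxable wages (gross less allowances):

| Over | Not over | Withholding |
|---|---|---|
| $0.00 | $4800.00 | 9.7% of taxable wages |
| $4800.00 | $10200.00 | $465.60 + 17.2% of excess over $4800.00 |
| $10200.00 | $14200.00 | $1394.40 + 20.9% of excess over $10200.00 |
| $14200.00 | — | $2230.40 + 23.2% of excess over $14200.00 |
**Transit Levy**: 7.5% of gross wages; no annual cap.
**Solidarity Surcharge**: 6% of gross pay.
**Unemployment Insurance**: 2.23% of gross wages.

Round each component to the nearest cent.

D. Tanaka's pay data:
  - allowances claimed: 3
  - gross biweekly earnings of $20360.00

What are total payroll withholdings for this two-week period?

Income Tax: taxable = $20360.00 − 3×$548.00 = $18716.00
  $2230.40 + 23.2% × ($18716.00 − $14200.00) = $2230.40 + 23.2% × $4516.00 = $3278.11
Transit Levy: 7.5% × $20360.00 = $1527.00
Solidarity Surcharge: 6% × $20360.00 = $1221.60
Unemployment Insurance: 2.23% × $20360.00 = $454.03
Total: $3278.11 + $1527.00 + $1221.60 + $454.03 = $6480.74

$6480.74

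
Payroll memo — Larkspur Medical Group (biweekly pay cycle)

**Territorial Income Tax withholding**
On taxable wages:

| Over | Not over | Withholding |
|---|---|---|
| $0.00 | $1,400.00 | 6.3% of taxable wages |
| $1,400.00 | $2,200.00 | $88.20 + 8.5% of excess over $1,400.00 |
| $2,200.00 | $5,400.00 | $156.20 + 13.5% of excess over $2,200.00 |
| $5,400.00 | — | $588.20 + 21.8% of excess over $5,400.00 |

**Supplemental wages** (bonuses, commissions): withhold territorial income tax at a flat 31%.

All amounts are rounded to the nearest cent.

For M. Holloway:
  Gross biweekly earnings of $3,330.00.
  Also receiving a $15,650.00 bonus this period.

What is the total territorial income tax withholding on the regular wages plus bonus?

Territorial Income Tax: taxable = $3,330.00
  $156.20 + 13.5% × ($3,330.00 − $2,200.00) = $156.20 + 13.5% × $1,130.00 = $308.75
Supplemental (31% flat on bonus): 31% × $15,650.00 = $4,851.50
Total territorial income tax: $308.75 + $4,851.50 = $5,160.25

$5,160.25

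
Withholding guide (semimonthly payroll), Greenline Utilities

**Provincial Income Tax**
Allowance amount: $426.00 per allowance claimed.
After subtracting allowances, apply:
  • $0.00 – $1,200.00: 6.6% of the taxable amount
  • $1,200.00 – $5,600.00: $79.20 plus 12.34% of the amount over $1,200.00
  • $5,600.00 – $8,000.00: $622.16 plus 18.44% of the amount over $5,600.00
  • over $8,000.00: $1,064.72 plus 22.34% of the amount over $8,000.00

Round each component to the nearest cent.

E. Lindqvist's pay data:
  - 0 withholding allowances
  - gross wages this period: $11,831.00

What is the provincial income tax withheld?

$1,920.57

Provincial Income Tax: taxable = $11,831.00
  $1,064.72 + 22.34% × ($11,831.00 − $8,000.00) = $1,064.72 + 22.34% × $3,831.00 = $1,920.57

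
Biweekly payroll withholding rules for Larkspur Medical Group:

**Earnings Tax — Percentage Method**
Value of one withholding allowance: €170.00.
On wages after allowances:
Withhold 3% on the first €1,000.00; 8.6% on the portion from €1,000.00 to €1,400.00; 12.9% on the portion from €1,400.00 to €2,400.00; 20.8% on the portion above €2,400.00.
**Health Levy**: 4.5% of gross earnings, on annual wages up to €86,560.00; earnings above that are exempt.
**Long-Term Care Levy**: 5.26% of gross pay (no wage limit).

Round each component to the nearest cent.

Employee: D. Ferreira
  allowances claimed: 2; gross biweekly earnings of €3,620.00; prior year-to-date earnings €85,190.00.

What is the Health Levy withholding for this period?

Health Levy: cap €86,560.00 − YTD €85,190.00 = €1,370.00 subject; 4.5% × €1,370.00 = €61.65

€61.65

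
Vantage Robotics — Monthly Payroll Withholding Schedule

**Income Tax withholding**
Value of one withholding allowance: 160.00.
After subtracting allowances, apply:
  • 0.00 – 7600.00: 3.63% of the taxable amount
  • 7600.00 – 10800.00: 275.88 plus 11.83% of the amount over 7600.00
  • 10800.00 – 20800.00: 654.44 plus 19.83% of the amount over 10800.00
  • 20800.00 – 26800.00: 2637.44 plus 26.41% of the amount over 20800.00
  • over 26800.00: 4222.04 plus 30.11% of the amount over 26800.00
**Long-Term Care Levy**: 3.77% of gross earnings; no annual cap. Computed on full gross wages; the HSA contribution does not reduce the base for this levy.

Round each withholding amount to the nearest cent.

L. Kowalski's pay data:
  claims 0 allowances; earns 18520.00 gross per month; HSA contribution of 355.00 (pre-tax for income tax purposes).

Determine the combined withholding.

2813.12

Income Tax: taxable = 18520.00 − 355.00 = 18165.00
  654.44 + 19.83% × (18165.00 − 10800.00) = 654.44 + 19.83% × 7365.00 = 2114.92
Long-Term Care Levy: 3.77% × 18520.00 = 698.20
Total: 2114.92 + 698.20 = 2813.12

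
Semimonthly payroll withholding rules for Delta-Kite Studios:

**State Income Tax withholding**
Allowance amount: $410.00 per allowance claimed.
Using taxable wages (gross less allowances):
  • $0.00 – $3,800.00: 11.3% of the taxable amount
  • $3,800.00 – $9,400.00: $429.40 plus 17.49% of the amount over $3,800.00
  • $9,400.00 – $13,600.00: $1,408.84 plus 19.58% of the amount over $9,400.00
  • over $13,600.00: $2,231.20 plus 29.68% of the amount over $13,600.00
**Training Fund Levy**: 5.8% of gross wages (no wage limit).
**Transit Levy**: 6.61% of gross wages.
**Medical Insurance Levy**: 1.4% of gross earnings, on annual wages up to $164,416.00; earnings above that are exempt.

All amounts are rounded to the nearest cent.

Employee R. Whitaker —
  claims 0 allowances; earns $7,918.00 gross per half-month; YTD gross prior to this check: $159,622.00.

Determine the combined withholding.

State Income Tax: taxable = $7,918.00
  $429.40 + 17.49% × ($7,918.00 − $3,800.00) = $429.40 + 17.49% × $4,118.00 = $1,149.64
Training Fund Levy: 5.8% × $7,918.00 = $459.24
Transit Levy: 6.61% × $7,918.00 = $523.38
Medical Insurance Levy: cap $164,416.00 − YTD $159,622.00 = $4,794.00 subject; 1.4% × $4,794.00 = $67.12
Total: $1,149.64 + $459.24 + $523.38 + $67.12 = $2,199.38

$2,199.38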